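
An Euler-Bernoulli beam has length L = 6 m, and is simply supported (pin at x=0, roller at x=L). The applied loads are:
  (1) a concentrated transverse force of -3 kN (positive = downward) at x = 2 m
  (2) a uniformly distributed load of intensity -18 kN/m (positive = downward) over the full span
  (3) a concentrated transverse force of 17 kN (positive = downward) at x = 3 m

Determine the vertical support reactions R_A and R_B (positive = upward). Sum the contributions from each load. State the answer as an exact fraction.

Load 1 — point force P=-3 kN at a=2 m (b=L-a=4):
  R_A = Pb/L = (-3)·4/6 = -2 kN
  R_B = Pa/L = (-3)·2/6 = -1 kN
Load 2 — uniform load w=-18 kN/m over full span:
  R_A = wL/2 = (-18)·6/2 = -54 kN
  R_B = wL/2 = (-18)·6/2 = -54 kN
Load 3 — point force P=17 kN at a=3 m (b=L-a=3):
  R_A = Pb/L = 17·3/6 = 17/2 kN
  R_B = Pa/L = 17·3/6 = 17/2 kN
Superposition: R_A = -95/2 kN, R_B = -93/2 kN

R_A = -95/2 kN, R_B = -93/2 kN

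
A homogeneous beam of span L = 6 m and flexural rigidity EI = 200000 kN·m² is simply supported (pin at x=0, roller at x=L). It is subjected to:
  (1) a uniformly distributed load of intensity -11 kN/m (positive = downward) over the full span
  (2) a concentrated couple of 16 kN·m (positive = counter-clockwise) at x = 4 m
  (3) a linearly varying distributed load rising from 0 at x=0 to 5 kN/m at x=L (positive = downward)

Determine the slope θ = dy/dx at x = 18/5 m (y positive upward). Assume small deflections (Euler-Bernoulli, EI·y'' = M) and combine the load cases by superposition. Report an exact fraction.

θ(18/5) = -6421/75000000 rad

Load 1 — uniform load w=-11 kN/m over full span:
  θ_1 = -w(L³-6Lx²+4x³)/(24EI) = -(-11)·(6³-6·6·(18/5)²+4·(18/5)³)/(24·200000) = -3663/25000000 rad
Load 2 — applied couple M₀=16 kN·m at a=4 m (b=L-a=2):
  θ_2 = (M₀x²/(2L)+C₁)/EI  [x≤a] with C₁=M₀(3b²-L²)/(6L)=-32/3 = (16·(18/5)²/(2·6)+(-32/3))/200000 = 31/937500 rad
Load 3 — triangular load w₀=5 kN/m (0→w₀ over full span):
  θ_3 = -w₀(7L⁴-30L²x²+15x⁴)/(360LEI) = -5·(7·6⁴-30·6²·(18/5)²+15·(18/5)⁴)/(360·6·200000) = 87/3125000 rad
Superposition: θ = Σ θ_i = -6421/75000000 rad ≈ -0.000086 rad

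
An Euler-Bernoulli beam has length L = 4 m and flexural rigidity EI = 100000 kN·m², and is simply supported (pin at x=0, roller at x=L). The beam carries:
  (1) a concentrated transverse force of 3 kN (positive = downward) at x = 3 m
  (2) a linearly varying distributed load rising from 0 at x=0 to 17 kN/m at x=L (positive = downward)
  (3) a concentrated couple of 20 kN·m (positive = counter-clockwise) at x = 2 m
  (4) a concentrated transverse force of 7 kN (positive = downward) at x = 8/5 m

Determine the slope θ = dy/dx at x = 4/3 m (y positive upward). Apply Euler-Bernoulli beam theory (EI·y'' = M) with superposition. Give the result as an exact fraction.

Load 1 — point force P=3 kN at a=3 m (b=L-a=1):
  θ_1 = -Pb(L²-b²-3x²)/(6LEI)  [x≤a] = -3·1·(4²-1²-3·(4/3)²)/(6·4·100000) = -29/2400000 rad
Load 2 — triangular load w₀=17 kN/m (0→w₀ over full span):
  θ_2 = -w₀(7L⁴-30L²x²+15x⁴)/(360LEI) = -17·(7·4⁴-30·4²·(4/3)²+15·(4/3)⁴)/(360·4·100000) = -442/3796875 rad
Load 3 — applied couple M₀=20 kN·m at a=2 m (b=L-a=2):
  θ_3 = (M₀x²/(2L)+C₁)/EI  [x≤a] with C₁=M₀(3b²-L²)/(6L)=-10/3 = (20·(4/3)²/(2·4)+(-10/3))/100000 = 1/90000 rad
Load 4 — point force P=7 kN at a=8/5 m (b=L-a=12/5):
  θ_4 = -Pb(L²-b²-3x²)/(6LEI)  [x≤a] = -7·(12/5)·(4²-(12/5)²-3·(4/3)²)/(6·4·100000) = -161/4687500 rad
Superposition: θ = Σ θ_i = -3687049/24300000000 rad ≈ -0.000152 rad

θ(4/3) = -3687049/24300000000 rad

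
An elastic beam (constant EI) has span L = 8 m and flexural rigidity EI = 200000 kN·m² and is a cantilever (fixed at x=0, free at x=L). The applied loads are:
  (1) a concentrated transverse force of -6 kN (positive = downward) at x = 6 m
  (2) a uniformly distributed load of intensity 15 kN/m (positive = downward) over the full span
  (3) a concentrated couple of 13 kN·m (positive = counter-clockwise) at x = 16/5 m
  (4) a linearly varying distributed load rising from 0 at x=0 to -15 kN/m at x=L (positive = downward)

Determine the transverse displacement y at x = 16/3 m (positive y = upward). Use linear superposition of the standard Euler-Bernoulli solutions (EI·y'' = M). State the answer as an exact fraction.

y(16/3) = -64658/18984375 m

Load 1 — point force P=-6 kN at a=6 m (b=L-a=2):
  y_1 = -Px²(3a-x)/(6EI)  [x≤a] = -(-6)·(16/3)²·(3·6-(16/3))/(6·200000) = 152/84375 m
Load 2 — uniform load w=15 kN/m over full span:
  y_2 = -wx²(x²-4Lx+6L²)/(24EI) = -15·(16/3)²·((16/3)²-4·8·(16/3)+6·8²)/(24·200000) = -1088/50625 m
Load 3 — applied couple M₀=13 kN·m at a=16/5 m (b=L-a=24/5):
  y_3 = M₀a(2x-a)/(2EI)  [x>a] = 13·(16/5)·(2·(16/3)-(16/5))/(2·200000) = 182/234375 m
Load 4 — triangular load w₀=-15 kN/m (0→w₀ over full span):
  y_4 = (w₀Lx³/12-w₀L²x²/6-w₀x⁵/(120L))/EI = ((-15)·8·(16/3)³/12-(-15)·8²·(16/3)²/6-(-15)·(16/3)⁵/(120·8))/200000 = 11776/759375 m
Superposition: y = Σ y_i = -64658/18984375 m ≈ -0.003406 m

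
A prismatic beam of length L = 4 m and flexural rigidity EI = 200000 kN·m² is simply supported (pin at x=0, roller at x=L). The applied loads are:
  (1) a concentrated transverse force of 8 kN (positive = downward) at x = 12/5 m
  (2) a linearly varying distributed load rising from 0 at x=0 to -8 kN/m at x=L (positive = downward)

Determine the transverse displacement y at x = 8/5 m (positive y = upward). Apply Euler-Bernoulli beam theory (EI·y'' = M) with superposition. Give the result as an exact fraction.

Load 1 — point force P=8 kN at a=12/5 m (b=L-a=8/5):
  y_1 = -Pbx(L²-b²-x²)/(6LEI)  [x≤a] = -8·(8/5)·(8/5)·(4²-(8/5)²-(8/5)²)/(6·4·200000) = -272/5859375 m
Load 2 — triangular load w₀=-8 kN/m (0→w₀ over full span):
  y_2 = -w₀x(7L⁴-10L²x²+3x⁴)/(360LEI) = -(-8)·(8/5)·(7·4⁴-10·4²·(8/5)²+3·(8/5)⁴)/(360·4·200000) = 9128/146484375 m
Superposition: y = Σ y_i = 776/48828125 m ≈ 0.000016 m

y(8/5) = 776/48828125 m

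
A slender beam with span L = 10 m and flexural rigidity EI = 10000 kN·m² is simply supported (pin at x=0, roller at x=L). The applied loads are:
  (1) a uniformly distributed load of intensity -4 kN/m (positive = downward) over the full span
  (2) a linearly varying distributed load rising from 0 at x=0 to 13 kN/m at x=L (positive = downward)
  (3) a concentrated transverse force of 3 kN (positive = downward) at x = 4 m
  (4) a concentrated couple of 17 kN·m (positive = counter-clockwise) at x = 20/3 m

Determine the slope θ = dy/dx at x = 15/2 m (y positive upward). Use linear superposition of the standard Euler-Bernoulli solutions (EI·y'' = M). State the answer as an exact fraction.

θ(15/2) = 377987/38400000 rad

Load 1 — uniform load w=-4 kN/m over full span:
  θ_1 = -w(L³-6Lx²+4x³)/(24EI) = -(-4)·(10³-6·10·(15/2)²+4·(15/2)³)/(24·10000) = -11/960 rad
Load 2 — triangular load w₀=13 kN/m (0→w₀ over full span):
  θ_2 = -w₀(7L⁴-30L²x²+15x⁴)/(360LEI) = -13·(7·10⁴-30·10²·(15/2)²+15·(15/2)⁴)/(360·10·10000) = 17069/921600 rad
Load 3 — point force P=3 kN at a=4 m (b=L-a=6):
  θ_3 = -Pa(2L²-6Lx+3x²+a²)/(6LEI)  [x>a] = -3·4·(2·10²-6·10·(15/2)+3·(15/2)²+4²)/(6·10·10000) = 261/200000 rad
Load 4 — applied couple M₀=17 kN·m at a=20/3 m (b=L-a=10/3):
  θ_4 = (M₀x²/(2L)-M₀(x-a)+C₁)/EI  [x>a] with C₁=M₀(3b²-L²)/(6L)=-170/9 = (17·(15/2)²/(2·10)-17·((15/2)-(20/3))+(-170/9))/10000 = 17/11520 rad
Superposition: θ = Σ θ_i = 377987/38400000 rad ≈ 0.009843 rad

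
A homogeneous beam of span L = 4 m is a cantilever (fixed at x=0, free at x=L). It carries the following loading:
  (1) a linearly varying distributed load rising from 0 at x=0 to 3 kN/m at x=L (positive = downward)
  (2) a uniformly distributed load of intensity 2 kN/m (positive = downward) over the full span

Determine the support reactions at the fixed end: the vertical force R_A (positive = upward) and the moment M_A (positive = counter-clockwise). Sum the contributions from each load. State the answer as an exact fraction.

Load 1 — triangular load w₀=3 kN/m (0→w₀ over full span):
  R_A = w₀L/2 = 3·4/2 = 6 kN
  M_A = w₀L²/3 = 3·4²/3 = 16 kN·m
Load 2 — uniform load w=2 kN/m over full span:
  R_A = wL = 2·4 = 8 kN
  M_A = wL²/2 = 2·4²/2 = 16 kN·m
Superposition: R_A = 14 kN, M_A = 32 kN·m

R_A = 14 kN, M_A = 32 kN·m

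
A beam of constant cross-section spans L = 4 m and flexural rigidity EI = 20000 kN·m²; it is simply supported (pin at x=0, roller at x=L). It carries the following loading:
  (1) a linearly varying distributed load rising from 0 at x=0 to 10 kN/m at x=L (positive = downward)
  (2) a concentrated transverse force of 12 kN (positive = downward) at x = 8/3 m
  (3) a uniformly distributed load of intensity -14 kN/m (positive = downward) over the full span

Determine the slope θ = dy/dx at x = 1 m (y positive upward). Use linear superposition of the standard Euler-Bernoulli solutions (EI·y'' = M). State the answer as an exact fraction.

Load 1 — triangular load w₀=10 kN/m (0→w₀ over full span):
  θ_1 = -w₀(7L⁴-30L²x²+15x⁴)/(360LEI) = -10·(7·4⁴-30·4²·1²+15·1⁴)/(360·4·20000) = -1327/2880000 rad
Load 2 — point force P=12 kN at a=8/3 m (b=L-a=4/3):
  θ_2 = -Pb(L²-b²-3x²)/(6LEI)  [x≤a] = -12·(4/3)·(4²-(4/3)²-3·1²)/(6·4·20000) = -101/270000 rad
Load 3 — uniform load w=-14 kN/m over full span:
  θ_3 = -w(L³-6Lx²+4x³)/(24EI) = -(-14)·(4³-6·4·1²+4·1³)/(24·20000) = 77/60000 rad
Superposition: θ = Σ θ_i = 31/69120 rad ≈ 0.000448 rad

θ(1) = 31/69120 rad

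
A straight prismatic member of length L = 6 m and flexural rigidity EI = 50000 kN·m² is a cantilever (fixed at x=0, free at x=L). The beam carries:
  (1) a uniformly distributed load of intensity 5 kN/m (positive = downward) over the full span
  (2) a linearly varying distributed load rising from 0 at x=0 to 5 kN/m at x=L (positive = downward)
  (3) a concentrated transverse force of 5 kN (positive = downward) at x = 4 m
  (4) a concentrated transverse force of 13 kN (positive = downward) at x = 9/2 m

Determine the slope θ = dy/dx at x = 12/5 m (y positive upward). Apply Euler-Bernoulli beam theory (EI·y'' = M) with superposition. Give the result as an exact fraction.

θ(12/5) = -23727/3125000 rad

Load 1 — uniform load w=5 kN/m over full span:
  θ_1 = -wx(x²-3Lx+3L²)/(6EI) = -5·(12/5)·((12/5)²-3·6·(12/5)+3·6²)/(6·50000) = -441/156250 rad
Load 2 — triangular load w₀=5 kN/m (0→w₀ over full span):
  θ_2 = (w₀Lx²/4-w₀L²x/3-w₀x⁴/(24L))/EI = (5·6·(12/5)²/4-5·6²·(12/5)/3-5·(12/5)⁴/(24·6))/50000 = -1593/781250 rad
Load 3 — point force P=5 kN at a=4 m (b=L-a=2):
  θ_3 = -Px(2a-x)/(2EI)  [x≤a] = -5·(12/5)·(2·4-(12/5))/(2·50000) = -21/31250 rad
Load 4 — point force P=13 kN at a=9/2 m (b=L-a=3/2):
  θ_4 = -Px(2a-x)/(2EI)  [x≤a] = -13·(12/5)·(2·(9/2)-(12/5))/(2·50000) = -1287/625000 rad
Superposition: θ = Σ θ_i = -23727/3125000 rad ≈ -0.007593 rad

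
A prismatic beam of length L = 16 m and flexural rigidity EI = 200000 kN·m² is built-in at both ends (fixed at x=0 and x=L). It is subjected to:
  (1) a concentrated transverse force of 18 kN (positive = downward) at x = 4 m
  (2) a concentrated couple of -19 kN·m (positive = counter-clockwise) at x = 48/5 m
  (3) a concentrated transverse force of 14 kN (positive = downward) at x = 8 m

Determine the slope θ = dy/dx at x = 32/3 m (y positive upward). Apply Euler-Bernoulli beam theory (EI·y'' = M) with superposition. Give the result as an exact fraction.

θ(32/3) = 979/2812500 rad

Load 1 — point force P=18 kN at a=4 m (b=L-a=12):
  θ_1 = Pa²(L-x)(2bL-(3b+a)(L-x))/(2L³EI)  [x>a] = 18·4²·(16-(32/3))·(2·12·16-(3·12+4)·(16-(32/3)))/(2·16³·200000) = 1/6250 rad
Load 2 — applied couple M₀=-19 kN·m at a=48/5 m (b=L-a=32/5):
  θ_2 = (R_Ax²/2 - M_Ax - M₀(x-a))/EI  [x>a] with R_A=-171/100, M_A=-152/25 = ((-171/100)·(32/3)²/2 - (-152/25)·(32/3) - (-19)·((32/3)-(48/5)))/200000 = -19/312500 rad
Load 3 — point force P=14 kN at a=8 m (b=L-a=8):
  θ_3 = Pa²(L-x)(2bL-(3b+a)(L-x))/(2L³EI)  [x>a] = 14·8²·(16-(32/3))·(2·8·16-(3·8+8)·(16-(32/3)))/(2·16³·200000) = 7/28125 rad
Superposition: θ = Σ θ_i = 979/2812500 rad ≈ 0.000348 rad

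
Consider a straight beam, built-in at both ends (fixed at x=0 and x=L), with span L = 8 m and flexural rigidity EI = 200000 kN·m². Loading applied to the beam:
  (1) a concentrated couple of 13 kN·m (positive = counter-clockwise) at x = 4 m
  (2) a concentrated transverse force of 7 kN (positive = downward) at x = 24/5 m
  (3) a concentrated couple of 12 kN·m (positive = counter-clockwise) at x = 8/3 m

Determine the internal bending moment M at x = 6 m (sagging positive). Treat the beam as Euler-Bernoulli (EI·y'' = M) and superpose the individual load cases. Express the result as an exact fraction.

M(6) = -617/1000 kN·m

Load 1 — applied couple M₀=13 kN·m at a=4 m (b=L-a=4):
  M_1 = R_Ax - M_A - M₀  [x>a] with R_A=39/16, M_A=13/4 = (39/16)·6 - (13/4) - 13 = -13/8 kN·m
Load 2 — point force P=7 kN at a=24/5 m (b=L-a=16/5):
  M_2 = Pa²(a+3b)(L-x)/L³ - Pa²b/L²  [x>a] = 7·(24/5)²·((24/5)+3·(16/5))·(8-6)/8³ - 7·(24/5)²·(16/5)/8² = 126/125 kN·m
Load 3 — applied couple M₀=12 kN·m at a=8/3 m (b=L-a=16/3):
  M_3 = R_Ax - M_A - M₀  [x>a] with R_A=2, M_A=0 = 2·6 - 0 - 12 = 0 kN·m
Superposition: M = Σ M_i = -617/1000 kN·m ≈ -0.617000 kN·m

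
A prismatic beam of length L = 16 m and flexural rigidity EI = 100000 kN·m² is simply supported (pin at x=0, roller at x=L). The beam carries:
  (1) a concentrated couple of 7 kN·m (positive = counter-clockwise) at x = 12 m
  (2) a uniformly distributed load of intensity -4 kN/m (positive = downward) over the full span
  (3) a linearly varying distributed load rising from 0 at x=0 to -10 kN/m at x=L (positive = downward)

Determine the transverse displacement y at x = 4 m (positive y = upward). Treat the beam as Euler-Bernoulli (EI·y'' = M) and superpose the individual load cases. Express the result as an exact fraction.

Load 1 — applied couple M₀=7 kN·m at a=12 m (b=L-a=4):
  y_1 = (M₀x³/(6L)+C₁x)/EI  [x≤a] with C₁=M₀(3b²-L²)/(6L)=-91/6 = (7·4³/(6·16)+(-91/6)·4)/100000 = -7/12500 m
Load 2 — uniform load w=-4 kN/m over full span:
  y_2 = -wx(L³-2Lx²+x³)/(24EI) = -(-4)·4·(16³-2·16·4²+4³)/(24·100000) = 76/3125 m
Load 3 — triangular load w₀=-10 kN/m (0→w₀ over full span):
  y_3 = -w₀x(7L⁴-10L²x²+3x⁴)/(360LEI) = -(-10)·4·(7·16⁴-10·16²·4²+3·4⁴)/(360·16·100000) = 109/3750 m
Superposition: y = Σ y_i = 1981/37500 m ≈ 0.052827 m

y(4) = 1981/37500 m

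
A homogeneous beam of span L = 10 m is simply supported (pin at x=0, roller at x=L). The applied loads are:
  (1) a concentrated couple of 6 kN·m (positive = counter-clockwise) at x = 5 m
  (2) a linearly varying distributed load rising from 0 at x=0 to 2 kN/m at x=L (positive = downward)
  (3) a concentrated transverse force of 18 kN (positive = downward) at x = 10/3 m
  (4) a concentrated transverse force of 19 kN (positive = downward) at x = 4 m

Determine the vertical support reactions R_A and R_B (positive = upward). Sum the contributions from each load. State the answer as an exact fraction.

R_A = 82/3 kN, R_B = 59/3 kN

Load 1 — applied couple M₀=6 kN·m at a=5 m (b=L-a=5):
  R_A = M₀/L = 6/10 = 3/5 kN
  R_B = -M₀/L = -6/10 = -3/5 kN
Load 2 — triangular load w₀=2 kN/m (0→w₀ over full span):
  R_A = w₀L/6 = 2·10/6 = 10/3 kN
  R_B = w₀L/3 = 2·10/3 = 20/3 kN
Load 3 — point force P=18 kN at a=10/3 m (b=L-a=20/3):
  R_A = Pb/L = 18·(20/3)/10 = 12 kN
  R_B = Pa/L = 18·(10/3)/10 = 6 kN
Load 4 — point force P=19 kN at a=4 m (b=L-a=6):
  R_A = Pb/L = 19·6/10 = 57/5 kN
  R_B = Pa/L = 19·4/10 = 38/5 kN
Superposition: R_A = 82/3 kN, R_B = 59/3 kN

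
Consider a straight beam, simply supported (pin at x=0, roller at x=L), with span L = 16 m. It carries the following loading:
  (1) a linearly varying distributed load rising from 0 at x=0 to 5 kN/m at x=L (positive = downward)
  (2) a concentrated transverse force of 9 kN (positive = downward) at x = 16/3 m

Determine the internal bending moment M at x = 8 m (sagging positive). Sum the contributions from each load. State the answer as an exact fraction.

Load 1 — triangular load w₀=5 kN/m (0→w₀ over full span):
  M_1 = w₀Lx/6 - w₀x³/(6L) = 5·16·8/6 - 5·8³/(6·16) = 80 kN·m
Load 2 — point force P=9 kN at a=16/3 m (b=L-a=32/3):
  M_2 = Pa(L-x)/L  [x>a] = 9·(16/3)·(16-8)/16 = 24 kN·m
Superposition: M = Σ M_i = 104 kN·m ≈ 104.000000 kN·m

M(8) = 104 kN·m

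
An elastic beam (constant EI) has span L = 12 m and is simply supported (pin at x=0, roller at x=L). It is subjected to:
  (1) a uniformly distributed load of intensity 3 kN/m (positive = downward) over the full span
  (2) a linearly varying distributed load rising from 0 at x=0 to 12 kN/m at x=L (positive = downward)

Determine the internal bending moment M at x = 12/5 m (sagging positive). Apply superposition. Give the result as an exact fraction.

Load 1 — uniform load w=3 kN/m over full span:
  M_1 = wx(L-x)/2 = 3·(12/5)·(12-(12/5))/2 = 864/25 kN·m
Load 2 — triangular load w₀=12 kN/m (0→w₀ over full span):
  M_2 = w₀Lx/6 - w₀x³/(6L) = 12·12·(12/5)/6 - 12·(12/5)³/(6·12) = 6912/125 kN·m
Superposition: M = Σ M_i = 11232/125 kN·m ≈ 89.856000 kN·m

M(12/5) = 11232/125 kN·m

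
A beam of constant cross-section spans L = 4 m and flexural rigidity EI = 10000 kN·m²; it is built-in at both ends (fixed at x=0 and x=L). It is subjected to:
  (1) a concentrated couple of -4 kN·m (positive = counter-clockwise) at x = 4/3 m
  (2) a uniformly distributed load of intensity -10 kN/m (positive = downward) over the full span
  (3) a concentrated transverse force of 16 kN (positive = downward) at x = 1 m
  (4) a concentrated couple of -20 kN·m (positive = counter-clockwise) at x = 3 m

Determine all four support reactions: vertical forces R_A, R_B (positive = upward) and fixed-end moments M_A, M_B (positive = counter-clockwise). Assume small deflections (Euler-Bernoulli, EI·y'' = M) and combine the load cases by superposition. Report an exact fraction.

Load 1 — applied couple M₀=-4 kN·m at a=4/3 m (b=L-a=8/3):
  R_A = 6M₀ab/L³ = 6·(-4)·(4/3)·(8/3)/4³ = -4/3 kN
  M_A = M₀b(2a-b)/L² = (-4)·(8/3)·(2·(4/3)-(8/3))/4² = 0 kN·m
  R_B = -6M₀ab/L³ = -6·(-4)·(4/3)·(8/3)/4³ = 4/3 kN
  M_B = M₀a(2b-a)/L² = (-4)·(4/3)·(2·(8/3)-(4/3))/4² = -4/3 kN·m
Load 2 — uniform load w=-10 kN/m over full span:
  R_A = wL/2 = (-10)·4/2 = -20 kN
  M_A = wL²/12 = (-10)·4²/12 = -40/3 kN·m
  R_B = wL/2 = (-10)·4/2 = -20 kN
  M_B = -wL²/12 = -(-10)·4²/12 = 40/3 kN·m
Load 3 — point force P=16 kN at a=1 m (b=L-a=3):
  R_A = Pb²(3a+b)/L³ = 16·3²·(3·1+3)/4³ = 27/2 kN
  M_A = Pab²/L² = 16·1·3²/4² = 9 kN·m
  R_B = Pa²(a+3b)/L³ = 16·1²·(1+3·3)/4³ = 5/2 kN
  M_B = -Pa²b/L² = -16·1²·3/4² = -3 kN·m
Load 4 — applied couple M₀=-20 kN·m at a=3 m (b=L-a=1):
  R_A = 6M₀ab/L³ = 6·(-20)·3·1/4³ = -45/8 kN
  M_A = M₀b(2a-b)/L² = (-20)·1·(2·3-1)/4² = -25/4 kN·m
  R_B = -6M₀ab/L³ = -6·(-20)·3·1/4³ = 45/8 kN
  M_B = M₀a(2b-a)/L² = (-20)·3·(2·1-3)/4² = 15/4 kN·m
Superposition: R_A = -323/24 kN, M_A = -127/12 kN·m, R_B = -253/24 kN, M_B = 51/4 kN·m

R_A = -323/24 kN, M_A = -127/12 kN·m, R_B = -253/24 kN, M_B = 51/4 kN·m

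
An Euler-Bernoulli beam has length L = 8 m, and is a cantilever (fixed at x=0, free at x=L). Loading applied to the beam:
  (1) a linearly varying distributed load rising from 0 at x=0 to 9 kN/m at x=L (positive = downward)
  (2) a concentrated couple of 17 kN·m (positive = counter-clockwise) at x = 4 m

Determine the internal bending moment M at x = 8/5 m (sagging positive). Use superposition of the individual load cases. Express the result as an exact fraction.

Load 1 — triangular load w₀=9 kN/m (0→w₀ over full span):
  M_1 = w₀Lx/2 - w₀L²/3 - w₀x³/(6L) = 9·8·(8/5)/2 - 9·8²/3 - 9·(8/5)³/(6·8) = -16896/125 kN·m
Load 2 — applied couple M₀=17 kN·m at a=4 m (b=L-a=4):
  M_2 = M₀  [x≤a] = 17 = 17 kN·m
Superposition: M = Σ M_i = -14771/125 kN·m ≈ -118.168000 kN·m

M(8/5) = -14771/125 kN·m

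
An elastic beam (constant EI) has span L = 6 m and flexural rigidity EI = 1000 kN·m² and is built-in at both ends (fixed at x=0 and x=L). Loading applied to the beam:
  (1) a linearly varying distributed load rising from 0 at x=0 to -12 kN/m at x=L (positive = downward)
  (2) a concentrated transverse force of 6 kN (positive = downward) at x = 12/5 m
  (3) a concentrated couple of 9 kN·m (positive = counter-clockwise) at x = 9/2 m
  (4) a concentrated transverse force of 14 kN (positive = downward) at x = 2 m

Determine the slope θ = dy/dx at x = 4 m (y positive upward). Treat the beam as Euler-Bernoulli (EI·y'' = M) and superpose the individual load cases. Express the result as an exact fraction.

Load 1 — triangular load w₀=-12 kN/m (0→w₀ over full span):
  θ_1 = -w₀(2x(L-x)(L-2x)(x+2L)+x²(L-x)²)/(120LEI) = -(-12)·(2·4·(6-4)·(6-2·4)·(4+2·6)+4²·(6-4)²)/(120·6·1000) = -14/1875 rad
Load 2 — point force P=6 kN at a=12/5 m (b=L-a=18/5):
  θ_2 = Pa²(L-x)(2bL-(3b+a)(L-x))/(2L³EI)  [x>a] = 6·(12/5)²·(6-4)·(2·(18/5)·6-(3·(18/5)+(12/5))·(6-4))/(2·6³·1000) = 42/15625 rad
Load 3 — applied couple M₀=9 kN·m at a=9/2 m (b=L-a=3/2):
  θ_3 = (R_Ax²/2 - M_Ax)/EI  [x≤a] with R_A=27/16, M_A=45/16 = ((27/16)·4²/2 - (45/16)·4)/1000 = 9/4000 rad
Load 4 — point force P=14 kN at a=2 m (b=L-a=4):
  θ_4 = Pa²(L-x)(2bL-(3b+a)(L-x))/(2L³EI)  [x>a] = 14·2²·(6-4)·(2·4·6-(3·4+2)·(6-4))/(2·6³·1000) = 7/1350 rad
Superposition: θ = Σ θ_i = 35863/13500000 rad ≈ 0.002657 rad

θ(4) = 35863/13500000 rad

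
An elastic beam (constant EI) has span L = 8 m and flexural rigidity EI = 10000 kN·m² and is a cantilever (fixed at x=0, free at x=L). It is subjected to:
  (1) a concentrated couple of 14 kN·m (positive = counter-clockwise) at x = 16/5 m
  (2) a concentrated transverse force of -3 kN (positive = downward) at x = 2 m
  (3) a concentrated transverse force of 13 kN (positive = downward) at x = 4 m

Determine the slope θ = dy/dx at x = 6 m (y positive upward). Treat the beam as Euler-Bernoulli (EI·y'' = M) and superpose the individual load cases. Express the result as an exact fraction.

Load 1 — applied couple M₀=14 kN·m at a=16/5 m (b=L-a=24/5):
  θ_1 = M₀a/EI  [x>a] = 14·(16/5)/10000 = 14/3125 rad
Load 2 — point force P=-3 kN at a=2 m (b=L-a=6):
  θ_2 = -Pa²/(2EI)  [x>a] = -(-3)·2²/(2·10000) = 3/5000 rad
Load 3 — point force P=13 kN at a=4 m (b=L-a=4):
  θ_3 = -Pa²/(2EI)  [x>a] = -13·4²/(2·10000) = -13/1250 rad
Superposition: θ = Σ θ_i = -133/25000 rad ≈ -0.005320 rad

θ(6) = -133/25000 rad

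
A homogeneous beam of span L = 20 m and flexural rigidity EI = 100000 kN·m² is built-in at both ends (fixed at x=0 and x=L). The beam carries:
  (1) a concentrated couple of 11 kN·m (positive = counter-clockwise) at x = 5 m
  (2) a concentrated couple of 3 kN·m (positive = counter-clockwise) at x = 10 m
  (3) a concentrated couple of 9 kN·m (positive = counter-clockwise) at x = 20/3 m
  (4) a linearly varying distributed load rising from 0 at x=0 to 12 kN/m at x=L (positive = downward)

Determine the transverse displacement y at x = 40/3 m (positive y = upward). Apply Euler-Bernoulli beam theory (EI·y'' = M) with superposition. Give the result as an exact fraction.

Load 1 — applied couple M₀=11 kN·m at a=5 m (b=L-a=15):
  y_1 = (R_Ax³/6 - M_Ax²/2 - M₀(x-a)²/2)/EI  [x>a] with R_A=99/160, M_A=-33/16 = ((99/160)·(40/3)³/6 - (-33/16)·(40/3)²/2 - 11·((40/3)-5)²/2)/100000 = 11/24000 m
Load 2 — applied couple M₀=3 kN·m at a=10 m (b=L-a=10):
  y_2 = (R_Ax³/6 - M_Ax²/2 - M₀(x-a)²/2)/EI  [x>a] with R_A=9/40, M_A=3/4 = ((9/40)·(40/3)³/6 - (3/4)·(40/3)²/2 - 3·((40/3)-10)²/2)/100000 = 1/18000 m
Load 3 — applied couple M₀=9 kN·m at a=20/3 m (b=L-a=40/3):
  y_3 = (R_Ax³/6 - M_Ax²/2 - M₀(x-a)²/2)/EI  [x>a] with R_A=3/5, M_A=0 = ((3/5)·(40/3)³/6 - 0·(40/3)²/2 - 9·((40/3)-(20/3))²/2)/100000 = 1/2700 m
Load 4 — triangular load w₀=12 kN/m (0→w₀ over full span):
  y_4 = -w₀x²(L-x)²(x+2L)/(120LEI) = -12·(40/3)²·(20-(40/3))²·((40/3)+2·20)/(120·20·100000) = -128/6075 m
Superposition: y = Σ y_i = -39241/1944000 m ≈ -0.020186 m

y(40/3) = -39241/1944000 m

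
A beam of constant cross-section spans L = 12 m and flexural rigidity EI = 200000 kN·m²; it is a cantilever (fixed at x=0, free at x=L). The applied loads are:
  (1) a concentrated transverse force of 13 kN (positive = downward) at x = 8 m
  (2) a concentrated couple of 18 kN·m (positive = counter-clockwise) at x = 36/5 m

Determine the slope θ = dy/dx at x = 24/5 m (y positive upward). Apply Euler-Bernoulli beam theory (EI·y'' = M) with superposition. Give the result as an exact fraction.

Load 1 — point force P=13 kN at a=8 m (b=L-a=4):
  θ_1 = -Px(2a-x)/(2EI)  [x≤a] = -13·(24/5)·(2·8-(24/5))/(2·200000) = -273/156250 rad
Load 2 — applied couple M₀=18 kN·m at a=36/5 m (b=L-a=24/5):
  θ_2 = M₀x/EI  [x≤a] = 18·(24/5)/200000 = 27/62500 rad
Superposition: θ = Σ θ_i = -411/312500 rad ≈ -0.001315 rad

θ(24/5) = -411/312500 rad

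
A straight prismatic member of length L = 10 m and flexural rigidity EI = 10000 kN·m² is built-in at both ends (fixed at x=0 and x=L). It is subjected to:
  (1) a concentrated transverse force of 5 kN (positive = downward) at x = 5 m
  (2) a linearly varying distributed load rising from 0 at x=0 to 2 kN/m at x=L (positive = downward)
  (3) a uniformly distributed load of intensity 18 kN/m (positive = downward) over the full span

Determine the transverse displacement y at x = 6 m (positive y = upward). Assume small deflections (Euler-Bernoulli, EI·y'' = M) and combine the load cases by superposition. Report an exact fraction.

Load 1 — point force P=5 kN at a=5 m (b=L-a=5):
  y_1 = -Pa²(L-x)²(3bL-(3b+a)(L-x))/(6L³EI)  [x>a] = -5·5²·(10-6)²·(3·5·10-(3·5+5)·(10-6))/(6·10³·10000) = -7/3000 m
Load 2 — triangular load w₀=2 kN/m (0→w₀ over full span):
  y_2 = -w₀x²(L-x)²(x+2L)/(120LEI) = -2·6²·(10-6)²·(6+2·10)/(120·10·10000) = -39/15625 m
Load 3 — uniform load w=18 kN/m over full span:
  y_3 = -wx²(L-x)²/(24EI) = -18·6²·(10-6)²/(24·10000) = -27/625 m
Superposition: y = Σ y_i = -18011/375000 m ≈ -0.048029 m

y(6) = -18011/375000 m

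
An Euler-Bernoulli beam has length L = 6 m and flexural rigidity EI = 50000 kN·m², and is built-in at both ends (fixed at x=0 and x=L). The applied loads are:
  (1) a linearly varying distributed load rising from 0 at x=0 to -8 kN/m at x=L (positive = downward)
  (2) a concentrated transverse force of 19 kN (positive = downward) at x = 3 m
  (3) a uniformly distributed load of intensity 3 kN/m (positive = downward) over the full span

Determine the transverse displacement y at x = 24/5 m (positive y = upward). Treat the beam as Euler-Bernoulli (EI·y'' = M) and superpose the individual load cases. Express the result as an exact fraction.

Load 1 — triangular load w₀=-8 kN/m (0→w₀ over full span):
  y_1 = -w₀x²(L-x)²(x+2L)/(120LEI) = -(-8)·(24/5)²·(6-(24/5))²·((24/5)+2·6)/(120·6·50000) = 6048/48828125 m
Load 2 — point force P=19 kN at a=3 m (b=L-a=3):
  y_2 = -Pa²(L-x)²(3bL-(3b+a)(L-x))/(6L³EI)  [x>a] = -19·3²·(6-(24/5))²·(3·3·6-(3·3+3)·(6-(24/5)))/(6·6³·50000) = -1881/12500000 m
Load 3 — uniform load w=3 kN/m over full span:
  y_3 = -wx²(L-x)²/(24EI) = -3·(24/5)²·(6-(24/5))²/(24·50000) = -162/1953125 m
Superposition: y = Σ y_i = -171189/1562500000 m ≈ -0.000110 m

y(24/5) = -171189/1562500000 m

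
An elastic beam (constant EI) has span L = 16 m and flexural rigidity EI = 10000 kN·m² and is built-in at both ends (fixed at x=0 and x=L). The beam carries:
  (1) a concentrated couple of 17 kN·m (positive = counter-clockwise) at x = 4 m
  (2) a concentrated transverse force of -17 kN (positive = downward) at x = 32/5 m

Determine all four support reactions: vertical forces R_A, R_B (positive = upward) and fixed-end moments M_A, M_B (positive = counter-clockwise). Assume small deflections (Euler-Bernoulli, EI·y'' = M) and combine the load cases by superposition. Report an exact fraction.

Load 1 — applied couple M₀=17 kN·m at a=4 m (b=L-a=12):
  R_A = 6M₀ab/L³ = 6·17·4·12/16³ = 153/128 kN
  M_A = M₀b(2a-b)/L² = 17·12·(2·4-12)/16² = -51/16 kN·m
  R_B = -6M₀ab/L³ = -6·17·4·12/16³ = -153/128 kN
  M_B = M₀a(2b-a)/L² = 17·4·(2·12-4)/16² = 85/16 kN·m
Load 2 — point force P=-17 kN at a=32/5 m (b=L-a=48/5):
  R_A = Pb²(3a+b)/L³ = (-17)·(48/5)²·(3·(32/5)+(48/5))/16³ = -1377/125 kN
  M_A = Pab²/L² = (-17)·(32/5)·(48/5)²/16² = -4896/125 kN·m
  R_B = Pa²(a+3b)/L³ = (-17)·(32/5)²·((32/5)+3·(48/5))/16³ = -748/125 kN
  M_B = -Pa²b/L² = -(-17)·(32/5)²·(48/5)/16² = 3264/125 kN·m
Superposition: R_A = -157131/16000 kN, M_A = -84711/2000 kN·m, R_B = -114869/16000 kN, M_B = 62849/2000 kN·m

R_A = -157131/16000 kN, M_A = -84711/2000 kN·m, R_B = -114869/16000 kN, M_B = 62849/2000 kN·m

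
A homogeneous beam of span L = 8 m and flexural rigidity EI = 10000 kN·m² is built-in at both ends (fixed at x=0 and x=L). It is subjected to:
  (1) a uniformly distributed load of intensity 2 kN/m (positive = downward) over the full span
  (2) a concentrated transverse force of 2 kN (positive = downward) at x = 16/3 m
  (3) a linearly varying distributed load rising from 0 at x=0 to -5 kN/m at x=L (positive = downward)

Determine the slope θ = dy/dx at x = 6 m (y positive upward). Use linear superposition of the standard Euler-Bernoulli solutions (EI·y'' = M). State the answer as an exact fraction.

Load 1 — uniform load w=2 kN/m over full span:
  θ_1 = -wx(L-x)(L-2x)/(12EI) = -2·6·(8-6)·(8-2·6)/(12·10000) = 1/1250 rad
Load 2 — point force P=2 kN at a=16/3 m (b=L-a=8/3):
  θ_2 = Pa²(L-x)(2bL-(3b+a)(L-x))/(2L³EI)  [x>a] = 2·(16/3)²·(8-6)·(2·(8/3)·8-(3·(8/3)+(16/3))·(8-6))/(2·8³·10000) = 1/5625 rad
Load 3 — triangular load w₀=-5 kN/m (0→w₀ over full span):
  θ_3 = -w₀(2x(L-x)(L-2x)(x+2L)+x²(L-x)²)/(120LEI) = -(-5)·(2·6·(8-6)·(8-2·6)·(6+2·8)+6²·(8-6)²)/(120·8·10000) = -41/40000 rad
Superposition: θ = Σ θ_i = -17/360000 rad ≈ -0.000047 rad

θ(6) = -17/360000 rad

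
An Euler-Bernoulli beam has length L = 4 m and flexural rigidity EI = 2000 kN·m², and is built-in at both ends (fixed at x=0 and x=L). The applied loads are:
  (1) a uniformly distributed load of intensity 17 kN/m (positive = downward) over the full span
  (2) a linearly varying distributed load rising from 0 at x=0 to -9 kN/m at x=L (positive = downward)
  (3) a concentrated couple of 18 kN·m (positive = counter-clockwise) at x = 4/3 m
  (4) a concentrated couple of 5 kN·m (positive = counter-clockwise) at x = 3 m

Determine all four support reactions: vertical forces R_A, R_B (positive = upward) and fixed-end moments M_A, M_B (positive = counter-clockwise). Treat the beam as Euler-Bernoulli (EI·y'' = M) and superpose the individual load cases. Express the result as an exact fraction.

R_A = 5761/160 kN, M_A = 4663/240 kN·m, R_B = 2239/160 kN, M_B = -2497/240 kN·m

Load 1 — uniform load w=17 kN/m over full span:
  R_A = wL/2 = 17·4/2 = 34 kN
  M_A = wL²/12 = 17·4²/12 = 68/3 kN·m
  R_B = wL/2 = 17·4/2 = 34 kN
  M_B = -wL²/12 = -17·4²/12 = -68/3 kN·m
Load 2 — triangular load w₀=-9 kN/m (0→w₀ over full span):
  R_A = 3w₀L/20 = 3·(-9)·4/20 = -27/5 kN
  M_A = w₀L²/30 = (-9)·4²/30 = -24/5 kN·m
  R_B = 7w₀L/20 = 7·(-9)·4/20 = -63/5 kN
  M_B = -w₀L²/20 = -(-9)·4²/20 = 36/5 kN·m
Load 3 — applied couple M₀=18 kN·m at a=4/3 m (b=L-a=8/3):
  R_A = 6M₀ab/L³ = 6·18·(4/3)·(8/3)/4³ = 6 kN
  M_A = M₀b(2a-b)/L² = 18·(8/3)·(2·(4/3)-(8/3))/4² = 0 kN·m
  R_B = -6M₀ab/L³ = -6·18·(4/3)·(8/3)/4³ = -6 kN
  M_B = M₀a(2b-a)/L² = 18·(4/3)·(2·(8/3)-(4/3))/4² = 6 kN·m
Load 4 — applied couple M₀=5 kN·m at a=3 m (b=L-a=1):
  R_A = 6M₀ab/L³ = 6·5·3·1/4³ = 45/32 kN
  M_A = M₀b(2a-b)/L² = 5·1·(2·3-1)/4² = 25/16 kN·m
  R_B = -6M₀ab/L³ = -6·5·3·1/4³ = -45/32 kN
  M_B = M₀a(2b-a)/L² = 5·3·(2·1-3)/4² = -15/16 kN·m
Superposition: R_A = 5761/160 kN, M_A = 4663/240 kN·m, R_B = 2239/160 kN, M_B = -2497/240 kN·m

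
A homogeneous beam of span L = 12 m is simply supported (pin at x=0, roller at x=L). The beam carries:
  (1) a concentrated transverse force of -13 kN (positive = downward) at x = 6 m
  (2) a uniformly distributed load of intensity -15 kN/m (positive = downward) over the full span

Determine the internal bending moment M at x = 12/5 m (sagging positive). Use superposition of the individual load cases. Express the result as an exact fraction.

Load 1 — point force P=-13 kN at a=6 m (b=L-a=6):
  M_1 = Pbx/L  [x≤a] = (-13)·6·(12/5)/12 = -78/5 kN·m
Load 2 — uniform load w=-15 kN/m over full span:
  M_2 = wx(L-x)/2 = (-15)·(12/5)·(12-(12/5))/2 = -864/5 kN·m
Superposition: M = Σ M_i = -942/5 kN·m ≈ -188.400000 kN·m

M(12/5) = -942/5 kN·m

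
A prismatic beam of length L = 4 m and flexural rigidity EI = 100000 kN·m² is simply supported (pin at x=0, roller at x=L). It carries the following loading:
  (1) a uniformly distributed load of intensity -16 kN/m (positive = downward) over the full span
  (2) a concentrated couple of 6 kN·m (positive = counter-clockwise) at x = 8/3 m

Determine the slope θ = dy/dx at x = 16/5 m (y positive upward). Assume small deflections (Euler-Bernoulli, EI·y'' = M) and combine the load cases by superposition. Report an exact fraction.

θ(16/5) = -1499/4687500 rad

Load 1 — uniform load w=-16 kN/m over full span:
  θ_1 = -w(L³-6Lx²+4x³)/(24EI) = -(-16)·(4³-6·4·(16/5)²+4·(16/5)³)/(24·100000) = -132/390625 rad
Load 2 — applied couple M₀=6 kN·m at a=8/3 m (b=L-a=4/3):
  θ_2 = (M₀x²/(2L)-M₀(x-a)+C₁)/EI  [x>a] with C₁=M₀(3b²-L²)/(6L)=-8/3 = (6·(16/5)²/(2·4)-6·((16/5)-(8/3))+(-8/3))/100000 = 17/937500 rad
Superposition: θ = Σ θ_i = -1499/4687500 rad ≈ -0.000320 rad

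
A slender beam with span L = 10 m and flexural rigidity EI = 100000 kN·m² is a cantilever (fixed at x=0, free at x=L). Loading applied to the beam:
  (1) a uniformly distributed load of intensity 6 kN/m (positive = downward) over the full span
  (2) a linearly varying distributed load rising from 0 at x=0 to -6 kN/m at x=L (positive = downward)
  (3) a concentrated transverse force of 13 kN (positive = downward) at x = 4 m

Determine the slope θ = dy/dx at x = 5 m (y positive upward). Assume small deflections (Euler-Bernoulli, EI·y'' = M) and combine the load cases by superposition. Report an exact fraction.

Load 1 — uniform load w=6 kN/m over full span:
  θ_1 = -wx(x²-3Lx+3L²)/(6EI) = -6·5·(5²-3·10·5+3·10²)/(6·100000) = -7/800 rad
Load 2 — triangular load w₀=-6 kN/m (0→w₀ over full span):
  θ_2 = (w₀Lx²/4-w₀L²x/3-w₀x⁴/(24L))/EI = ((-6)·10·5²/4-(-6)·10²·5/3-(-6)·5⁴/(24·10))/100000 = 41/6400 rad
Load 3 — point force P=13 kN at a=4 m (b=L-a=6):
  θ_3 = -Pa²/(2EI)  [x>a] = -13·4²/(2·100000) = -13/12500 rad
Superposition: θ = Σ θ_i = -2707/800000 rad ≈ -0.003384 rad

θ(5) = -2707/800000 rad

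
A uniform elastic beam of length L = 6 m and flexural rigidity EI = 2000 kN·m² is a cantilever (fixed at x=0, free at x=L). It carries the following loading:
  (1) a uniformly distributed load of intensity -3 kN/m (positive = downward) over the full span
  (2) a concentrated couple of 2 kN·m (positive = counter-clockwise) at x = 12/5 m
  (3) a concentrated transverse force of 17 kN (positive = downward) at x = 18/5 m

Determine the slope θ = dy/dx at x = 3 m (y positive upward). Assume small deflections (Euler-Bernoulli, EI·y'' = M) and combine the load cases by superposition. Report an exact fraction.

Load 1 — uniform load w=-3 kN/m over full span:
  θ_1 = -wx(x²-3Lx+3L²)/(6EI) = -(-3)·3·(3²-3·6·3+3·6²)/(6·2000) = 189/4000 rad
Load 2 — applied couple M₀=2 kN·m at a=12/5 m (b=L-a=18/5):
  θ_2 = M₀a/EI  [x>a] = 2·(12/5)/2000 = 3/1250 rad
Load 3 — point force P=17 kN at a=18/5 m (b=L-a=12/5):
  θ_3 = -Px(2a-x)/(2EI)  [x≤a] = -17·3·(2·(18/5)-3)/(2·2000) = -1071/20000 rad
Superposition: θ = Σ θ_i = -39/10000 rad ≈ -0.003900 rad

θ(3) = -39/10000 rad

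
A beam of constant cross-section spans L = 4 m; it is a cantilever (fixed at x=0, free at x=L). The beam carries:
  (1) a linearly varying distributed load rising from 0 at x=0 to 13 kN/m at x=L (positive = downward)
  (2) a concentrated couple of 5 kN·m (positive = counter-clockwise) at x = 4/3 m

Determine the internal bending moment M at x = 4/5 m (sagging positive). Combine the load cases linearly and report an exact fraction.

Load 1 — triangular load w₀=13 kN/m (0→w₀ over full span):
  M_1 = w₀Lx/2 - w₀L²/3 - w₀x³/(6L) = 13·4·(4/5)/2 - 13·4²/3 - 13·(4/5)³/(6·4) = -18304/375 kN·m
Load 2 — applied couple M₀=5 kN·m at a=4/3 m (b=L-a=8/3):
  M_2 = M₀  [x≤a] = 5 = 5 kN·m
Superposition: M = Σ M_i = -16429/375 kN·m ≈ -43.810667 kN·m

M(4/5) = -16429/375 kN·m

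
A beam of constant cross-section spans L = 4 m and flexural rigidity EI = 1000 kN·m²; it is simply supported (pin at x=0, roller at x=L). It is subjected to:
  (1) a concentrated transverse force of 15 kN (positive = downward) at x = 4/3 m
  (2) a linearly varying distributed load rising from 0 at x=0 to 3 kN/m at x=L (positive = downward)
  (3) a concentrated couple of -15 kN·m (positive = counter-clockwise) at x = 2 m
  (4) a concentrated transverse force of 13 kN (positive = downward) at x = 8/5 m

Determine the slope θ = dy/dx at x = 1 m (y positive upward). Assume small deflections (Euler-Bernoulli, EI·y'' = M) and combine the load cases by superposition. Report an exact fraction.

θ(1) = -2307571/108000000 rad

Load 1 — point force P=15 kN at a=4/3 m (b=L-a=8/3):
  θ_1 = -Pb(L²-b²-3x²)/(6LEI)  [x≤a] = -15·(8/3)·(4²-(8/3)²-3·1²)/(6·4·1000) = -53/5400 rad
Load 2 — triangular load w₀=3 kN/m (0→w₀ over full span):
  θ_2 = -w₀(7L⁴-30L²x²+15x⁴)/(360LEI) = -3·(7·4⁴-30·4²·1²+15·1⁴)/(360·4·1000) = -1327/480000 rad
Load 3 — applied couple M₀=-15 kN·m at a=2 m (b=L-a=2):
  θ_3 = (M₀x²/(2L)+C₁)/EI  [x≤a] with C₁=M₀(3b²-L²)/(6L)=5/2 = ((-15)·1²/(2·4)+(5/2))/1000 = 1/1600 rad
Load 4 — point force P=13 kN at a=8/5 m (b=L-a=12/5):
  θ_4 = -Pb(L²-b²-3x²)/(6LEI)  [x≤a] = -13·(12/5)·(4²-(12/5)²-3·1²)/(6·4·1000) = -2353/250000 rad
Superposition: θ = Σ θ_i = -2307571/108000000 rad ≈ -0.021366 rad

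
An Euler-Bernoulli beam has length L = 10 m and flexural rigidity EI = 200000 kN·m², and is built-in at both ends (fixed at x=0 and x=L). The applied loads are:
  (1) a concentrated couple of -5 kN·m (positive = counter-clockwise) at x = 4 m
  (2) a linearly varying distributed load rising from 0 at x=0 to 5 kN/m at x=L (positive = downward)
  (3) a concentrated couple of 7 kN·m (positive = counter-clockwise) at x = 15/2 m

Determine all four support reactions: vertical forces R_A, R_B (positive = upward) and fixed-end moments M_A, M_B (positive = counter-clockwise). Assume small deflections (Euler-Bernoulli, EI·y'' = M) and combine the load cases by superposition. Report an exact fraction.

R_A = 3027/400 kN, M_A = 4381/240 kN·m, R_B = 6973/400 kN, M_B = -2233/80 kN·m

Load 1 — applied couple M₀=-5 kN·m at a=4 m (b=L-a=6):
  R_A = 6M₀ab/L³ = 6·(-5)·4·6/10³ = -18/25 kN
  M_A = M₀b(2a-b)/L² = (-5)·6·(2·4-6)/10² = -3/5 kN·m
  R_B = -6M₀ab/L³ = -6·(-5)·4·6/10³ = 18/25 kN
  M_B = M₀a(2b-a)/L² = (-5)·4·(2·6-4)/10² = -8/5 kN·m
Load 2 — triangular load w₀=5 kN/m (0→w₀ over full span):
  R_A = 3w₀L/20 = 3·5·10/20 = 15/2 kN
  M_A = w₀L²/30 = 5·10²/30 = 50/3 kN·m
  R_B = 7w₀L/20 = 7·5·10/20 = 35/2 kN
  M_B = -w₀L²/20 = -5·10²/20 = -25 kN·m
Load 3 — applied couple M₀=7 kN·m at a=15/2 m (b=L-a=5/2):
  R_A = 6M₀ab/L³ = 6·7·(15/2)·(5/2)/10³ = 63/80 kN
  M_A = M₀b(2a-b)/L² = 7·(5/2)·(2·(15/2)-(5/2))/10² = 35/16 kN·m
  R_B = -6M₀ab/L³ = -6·7·(15/2)·(5/2)/10³ = -63/80 kN
  M_B = M₀a(2b-a)/L² = 7·(15/2)·(2·(5/2)-(15/2))/10² = -21/16 kN·m
Superposition: R_A = 3027/400 kN, M_A = 4381/240 kN·m, R_B = 6973/400 kN, M_B = -2233/80 kN·m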